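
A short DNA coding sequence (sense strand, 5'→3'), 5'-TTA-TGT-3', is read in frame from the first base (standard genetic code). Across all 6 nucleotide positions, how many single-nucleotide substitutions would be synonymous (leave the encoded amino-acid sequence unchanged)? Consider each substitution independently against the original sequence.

Codon 1 (TTA, Leu): 2 synonymous substitutions.
Codon 2 (TGT, Cys): 1 synonymous substitution.
Total: 2 + 1 = 3.

3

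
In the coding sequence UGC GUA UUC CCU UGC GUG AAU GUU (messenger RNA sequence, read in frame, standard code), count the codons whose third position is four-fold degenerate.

Codon 1 UGC (Cys): third position 2-fold.
Codon 2 GUA (Val): third position 4-fold.
Codon 3 UUC (Phe): third position 2-fold.
Codon 4 CCU (Pro): third position 4-fold.
Codon 5 UGC (Cys): third position 2-fold.
Codon 6 GUG (Val): third position 4-fold.
Codon 7 AAU (Asn): third position 2-fold.
Codon 8 GUU (Val): third position 4-fold.
Four-fold degenerate third positions: 4.

4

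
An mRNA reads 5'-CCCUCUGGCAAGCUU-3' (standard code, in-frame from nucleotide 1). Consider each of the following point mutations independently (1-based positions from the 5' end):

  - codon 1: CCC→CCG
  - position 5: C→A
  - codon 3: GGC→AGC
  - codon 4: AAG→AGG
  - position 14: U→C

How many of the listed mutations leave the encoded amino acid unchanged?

1

Codon 1: CCC (Pro) → CCG (Pro) — synonymous.
Codon 2: UCU (Ser) → UAU (Tyr) — missense.
Codon 3: GGC (Gly) → AGC (Ser) — missense.
Codon 4: AAG (Lys) → AGG (Arg) — missense.
Codon 5: CUU (Leu) → CCU (Pro) — missense.
Synonymous: 1 of 5.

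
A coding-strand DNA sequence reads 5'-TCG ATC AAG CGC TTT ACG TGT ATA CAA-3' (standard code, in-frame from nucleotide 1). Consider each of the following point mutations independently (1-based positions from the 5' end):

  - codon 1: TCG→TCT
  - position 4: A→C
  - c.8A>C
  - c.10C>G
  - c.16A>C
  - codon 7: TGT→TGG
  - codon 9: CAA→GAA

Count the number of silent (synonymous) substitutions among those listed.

Codon 1: TCG (Ser) → TCT (Ser) — synonymous.
Codon 2: ATC (Ile) → CTC (Leu) — missense.
Codon 3: AAG (Lys) → ACG (Thr) — missense.
Codon 4: CGC (Arg) → GGC (Gly) — missense.
Codon 6: ACG (Thr) → CCG (Pro) — missense.
Codon 7: TGT (Cys) → TGG (Trp) — missense.
Codon 9: CAA (Gln) → GAA (Glu) — missense.
Synonymous: 1 of 7.

1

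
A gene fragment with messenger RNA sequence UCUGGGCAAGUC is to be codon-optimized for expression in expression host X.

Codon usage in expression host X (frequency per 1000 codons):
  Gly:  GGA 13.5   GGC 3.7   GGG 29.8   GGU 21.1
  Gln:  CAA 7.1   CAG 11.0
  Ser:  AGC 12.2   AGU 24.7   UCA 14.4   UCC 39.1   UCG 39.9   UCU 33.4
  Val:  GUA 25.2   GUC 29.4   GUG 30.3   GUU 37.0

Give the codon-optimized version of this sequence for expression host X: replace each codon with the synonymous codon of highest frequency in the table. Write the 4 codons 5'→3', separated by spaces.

UCG GGG CAG GUU

Codon 1 (Ser): best is UCG at 39.9.
Codon 2 (Gly): best is GGG at 29.8.
Codon 3 (Gln): best is CAG at 11.0.
Codon 4 (Val): best is GUU at 37.0.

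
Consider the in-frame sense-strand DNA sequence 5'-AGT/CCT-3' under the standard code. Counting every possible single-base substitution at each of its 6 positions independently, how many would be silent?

4

Codon 1 (AGT, Ser): 1 synonymous substitution.
Codon 2 (CCT, Pro): 3 synonymous substitutions.
Total: 1 + 3 = 4.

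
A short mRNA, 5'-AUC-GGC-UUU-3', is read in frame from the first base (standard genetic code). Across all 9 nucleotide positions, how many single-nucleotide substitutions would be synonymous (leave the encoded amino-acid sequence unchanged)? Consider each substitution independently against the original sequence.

6

Codon 1 (AUC, Ile): 2 synonymous substitutions.
Codon 2 (GGC, Gly): 3 synonymous substitutions.
Codon 3 (UUU, Phe): 1 synonymous substitution.
Total: 2 + 3 + 1 = 6.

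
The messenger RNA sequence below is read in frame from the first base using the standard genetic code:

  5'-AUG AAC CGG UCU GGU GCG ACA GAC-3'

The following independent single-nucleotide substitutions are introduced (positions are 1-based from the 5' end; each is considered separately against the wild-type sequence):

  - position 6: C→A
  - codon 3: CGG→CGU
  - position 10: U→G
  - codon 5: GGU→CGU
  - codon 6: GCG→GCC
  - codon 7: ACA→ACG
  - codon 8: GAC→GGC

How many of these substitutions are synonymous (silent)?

Codon 2: AAC (Asn) → AAA (Lys) — missense.
Codon 3: CGG (Arg) → CGU (Arg) — synonymous.
Codon 4: UCU (Ser) → GCU (Ala) — missense.
Codon 5: GGU (Gly) → CGU (Arg) — missense.
Codon 6: GCG (Ala) → GCC (Ala) — synonymous.
Codon 7: ACA (Thr) → ACG (Thr) — synonymous.
Codon 8: GAC (Asp) → GGC (Gly) — missense.
Synonymous: 3 of 7.

3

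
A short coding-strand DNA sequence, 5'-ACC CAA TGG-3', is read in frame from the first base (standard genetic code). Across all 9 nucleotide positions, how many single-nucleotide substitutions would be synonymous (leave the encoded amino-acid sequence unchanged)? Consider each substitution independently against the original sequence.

4

Codon 1 (ACC, Thr): 3 synonymous substitutions.
Codon 2 (CAA, Gln): 1 synonymous substitution.
Codon 3 (TGG, Trp): 0 synonymous substitutions.
Total: 3 + 1 + 0 = 4.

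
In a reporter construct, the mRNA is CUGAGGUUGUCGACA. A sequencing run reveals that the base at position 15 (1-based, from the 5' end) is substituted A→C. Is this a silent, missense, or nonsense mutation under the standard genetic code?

Position 15 falls in codon 5: ACA → Thr.
After the substitution the codon is ACC → Thr.
Both encode Thr, so the change is synonymous.

silent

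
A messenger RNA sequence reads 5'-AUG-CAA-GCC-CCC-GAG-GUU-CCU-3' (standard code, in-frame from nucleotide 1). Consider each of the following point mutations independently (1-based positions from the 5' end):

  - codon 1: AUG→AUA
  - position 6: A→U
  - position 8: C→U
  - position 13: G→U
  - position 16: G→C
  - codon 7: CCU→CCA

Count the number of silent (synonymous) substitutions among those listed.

1

Codon 1: AUG (Met) → AUA (Ile) — missense.
Codon 2: CAA (Gln) → CAU (His) — missense.
Codon 3: GCC (Ala) → GUC (Val) — missense.
Codon 5: GAG (Glu) → UAG (Stop) — nonsense.
Codon 6: GUU (Val) → CUU (Leu) — missense.
Codon 7: CCU (Pro) → CCA (Pro) — synonymous.
Synonymous: 1 of 6.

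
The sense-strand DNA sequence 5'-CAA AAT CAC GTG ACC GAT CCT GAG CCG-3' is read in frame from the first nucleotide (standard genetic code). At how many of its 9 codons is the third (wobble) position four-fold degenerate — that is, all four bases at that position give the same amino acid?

4

Codon 1 CAA (Gln): third position 2-fold.
Codon 2 AAT (Asn): third position 2-fold.
Codon 3 CAC (His): third position 2-fold.
Codon 4 GTG (Val): third position 4-fold.
Codon 5 ACC (Thr): third position 4-fold.
Codon 6 GAT (Asp): third position 2-fold.
Codon 7 CCT (Pro): third position 4-fold.
Codon 8 GAG (Glu): third position 2-fold.
Codon 9 CCG (Pro): third position 4-fold.
Four-fold degenerate third positions: 4.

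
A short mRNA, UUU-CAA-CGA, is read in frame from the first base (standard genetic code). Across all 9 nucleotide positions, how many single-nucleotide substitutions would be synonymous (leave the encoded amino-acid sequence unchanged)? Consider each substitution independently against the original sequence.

Codon 1 (UUU, Phe): 1 synonymous substitution.
Codon 2 (CAA, Gln): 1 synonymous substitution.
Codon 3 (CGA, Arg): 4 synonymous substitutions.
Total: 1 + 1 + 4 = 6.

6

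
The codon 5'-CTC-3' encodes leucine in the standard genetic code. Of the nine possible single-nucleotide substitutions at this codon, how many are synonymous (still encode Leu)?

Position 1: none → 0 synonymous.
Position 2: none → 0 synonymous.
Position 3: CTT, CTA, CTG → 3 synonymous.
Total: 0 + 0 + 3 = 3.

3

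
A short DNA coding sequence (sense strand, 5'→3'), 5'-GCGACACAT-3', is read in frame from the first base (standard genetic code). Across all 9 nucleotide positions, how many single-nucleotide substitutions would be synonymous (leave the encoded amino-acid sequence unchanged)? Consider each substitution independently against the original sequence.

7

Codon 1 (GCG, Ala): 3 synonymous substitutions.
Codon 2 (ACA, Thr): 3 synonymous substitutions.
Codon 3 (CAT, His): 1 synonymous substitution.
Total: 3 + 3 + 1 = 7.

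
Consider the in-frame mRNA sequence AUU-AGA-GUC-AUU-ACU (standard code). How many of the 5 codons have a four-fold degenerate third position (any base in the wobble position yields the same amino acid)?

2

Codon 1 AUU (Ile): third position 3-fold.
Codon 2 AGA (Arg): third position 2-fold.
Codon 3 GUC (Val): third position 4-fold.
Codon 4 AUU (Ile): third position 3-fold.
Codon 5 ACU (Thr): third position 4-fold.
Four-fold degenerate third positions: 2.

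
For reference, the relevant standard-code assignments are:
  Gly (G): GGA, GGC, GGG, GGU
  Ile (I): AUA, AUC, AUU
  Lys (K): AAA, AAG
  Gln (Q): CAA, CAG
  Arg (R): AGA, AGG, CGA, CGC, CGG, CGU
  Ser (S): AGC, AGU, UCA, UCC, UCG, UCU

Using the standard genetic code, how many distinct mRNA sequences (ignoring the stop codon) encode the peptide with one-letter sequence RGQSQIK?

3456

Arg: 6 codons.
Gly: 4 codons.
Gln: 2 codons.
Ser: 6 codons.
Gln: 2 codons.
Ile: 3 codons.
Lys: 2 codons.
6 × 4 × 2 × 6 × 2 × 3 × 2 = 3456.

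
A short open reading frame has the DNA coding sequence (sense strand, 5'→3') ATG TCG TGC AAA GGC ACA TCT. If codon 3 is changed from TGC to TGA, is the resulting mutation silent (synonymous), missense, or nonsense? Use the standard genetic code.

Position 9 falls in codon 3: TGC → Cys.
After the substitution the codon is TGA → Stop.
The new codon is a stop codon, so this is a nonsense mutation.

nonsense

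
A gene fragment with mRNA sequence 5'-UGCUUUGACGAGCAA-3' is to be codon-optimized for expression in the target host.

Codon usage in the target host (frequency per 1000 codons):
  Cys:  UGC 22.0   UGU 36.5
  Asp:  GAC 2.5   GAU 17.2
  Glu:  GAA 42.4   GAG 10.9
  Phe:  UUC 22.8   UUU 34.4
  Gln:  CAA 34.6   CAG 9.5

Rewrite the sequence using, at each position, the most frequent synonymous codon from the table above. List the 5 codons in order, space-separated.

Codon 1 (Cys): best is UGU at 36.5.
Codon 2 (Phe): best is UUU at 34.4.
Codon 3 (Asp): best is GAU at 17.2.
Codon 4 (Glu): best is GAA at 42.4.
Codon 5 (Gln): best is CAA at 34.6.

UGU UUU GAU GAA CAA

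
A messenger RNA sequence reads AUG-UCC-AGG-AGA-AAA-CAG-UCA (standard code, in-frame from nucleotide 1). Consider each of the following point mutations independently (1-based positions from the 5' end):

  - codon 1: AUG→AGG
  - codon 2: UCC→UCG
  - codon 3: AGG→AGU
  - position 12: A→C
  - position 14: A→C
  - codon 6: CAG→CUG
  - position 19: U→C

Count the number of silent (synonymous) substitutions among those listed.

Codon 1: AUG (Met) → AGG (Arg) — missense.
Codon 2: UCC (Ser) → UCG (Ser) — synonymous.
Codon 3: AGG (Arg) → AGU (Ser) — missense.
Codon 4: AGA (Arg) → AGC (Ser) — missense.
Codon 5: AAA (Lys) → ACA (Thr) — missense.
Codon 6: CAG (Gln) → CUG (Leu) — missense.
Codon 7: UCA (Ser) → CCA (Pro) — missense.
Synonymous: 1 of 7.

1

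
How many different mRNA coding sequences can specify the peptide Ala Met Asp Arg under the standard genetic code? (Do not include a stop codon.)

48

Ala: 4 codons.
Met: 1 codon.
Asp: 2 codons.
Arg: 6 codons.
4 × 1 × 2 × 6 = 48.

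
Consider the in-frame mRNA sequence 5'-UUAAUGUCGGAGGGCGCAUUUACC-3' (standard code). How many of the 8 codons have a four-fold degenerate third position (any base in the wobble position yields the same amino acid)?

4

Codon 1 UUA (Leu): third position 2-fold.
Codon 2 AUG (Met): third position 1-fold.
Codon 3 UCG (Ser): third position 4-fold.
Codon 4 GAG (Glu): third position 2-fold.
Codon 5 GGC (Gly): third position 4-fold.
Codon 6 GCA (Ala): third position 4-fold.
Codon 7 UUU (Phe): third position 2-fold.
Codon 8 ACC (Thr): third position 4-fold.
Four-fold degenerate third positions: 4.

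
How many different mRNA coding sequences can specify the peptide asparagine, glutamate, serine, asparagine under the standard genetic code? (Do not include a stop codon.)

Asn: 2 codons.
Glu: 2 codons.
Ser: 6 codons.
Asn: 2 codons.
2 × 2 × 6 × 2 = 48.

48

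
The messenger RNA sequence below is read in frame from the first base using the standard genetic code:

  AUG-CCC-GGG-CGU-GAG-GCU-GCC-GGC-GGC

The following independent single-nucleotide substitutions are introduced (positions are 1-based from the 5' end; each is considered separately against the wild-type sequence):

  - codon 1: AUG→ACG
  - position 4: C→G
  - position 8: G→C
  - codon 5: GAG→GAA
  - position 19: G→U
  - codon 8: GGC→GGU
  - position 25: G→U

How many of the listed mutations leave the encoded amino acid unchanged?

Codon 1: AUG (Met) → ACG (Thr) — missense.
Codon 2: CCC (Pro) → GCC (Ala) — missense.
Codon 3: GGG (Gly) → GCG (Ala) — missense.
Codon 5: GAG (Glu) → GAA (Glu) — synonymous.
Codon 7: GCC (Ala) → UCC (Ser) — missense.
Codon 8: GGC (Gly) → GGU (Gly) — synonymous.
Codon 9: GGC (Gly) → UGC (Cys) — missense.
Synonymous: 2 of 7.

2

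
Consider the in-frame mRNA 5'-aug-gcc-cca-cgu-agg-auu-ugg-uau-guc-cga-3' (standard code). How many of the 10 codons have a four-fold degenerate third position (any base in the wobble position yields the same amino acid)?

Codon 1 AUG (Met): third position 1-fold.
Codon 2 GCC (Ala): third position 4-fold.
Codon 3 CCA (Pro): third position 4-fold.
Codon 4 CGU (Arg): third position 4-fold.
Codon 5 AGG (Arg): third position 2-fold.
Codon 6 AUU (Ile): third position 3-fold.
Codon 7 UGG (Trp): third position 1-fold.
Codon 8 UAU (Tyr): third position 2-fold.
Codon 9 GUC (Val): third position 4-fold.
Codon 10 CGA (Arg): third position 4-fold.
Four-fold degenerate third positions: 5.

5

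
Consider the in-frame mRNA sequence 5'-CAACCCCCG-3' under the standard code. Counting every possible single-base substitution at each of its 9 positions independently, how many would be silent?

7

Codon 1 (CAA, Gln): 1 synonymous substitution.
Codon 2 (CCC, Pro): 3 synonymous substitutions.
Codon 3 (CCG, Pro): 3 synonymous substitutions.
Total: 1 + 3 + 3 = 7.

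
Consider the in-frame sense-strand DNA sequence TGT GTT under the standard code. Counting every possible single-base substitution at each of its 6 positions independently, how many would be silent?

Codon 1 (TGT, Cys): 1 synonymous substitution.
Codon 2 (GTT, Val): 3 synonymous substitutions.
Total: 1 + 3 = 4.

4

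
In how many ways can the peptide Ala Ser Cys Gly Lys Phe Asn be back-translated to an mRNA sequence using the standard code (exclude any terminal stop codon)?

1536

Ala: 4 codons.
Ser: 6 codons.
Cys: 2 codons.
Gly: 4 codons.
Lys: 2 codons.
Phe: 2 codons.
Asn: 2 codons.
4 × 6 × 2 × 4 × 2 × 2 × 2 = 1536.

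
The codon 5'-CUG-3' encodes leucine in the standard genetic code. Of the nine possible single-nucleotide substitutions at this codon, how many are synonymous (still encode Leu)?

Position 1: UUG → 1 synonymous.
Position 2: none → 0 synonymous.
Position 3: CUU, CUC, CUA → 3 synonymous.
Total: 1 + 0 + 3 = 4.

4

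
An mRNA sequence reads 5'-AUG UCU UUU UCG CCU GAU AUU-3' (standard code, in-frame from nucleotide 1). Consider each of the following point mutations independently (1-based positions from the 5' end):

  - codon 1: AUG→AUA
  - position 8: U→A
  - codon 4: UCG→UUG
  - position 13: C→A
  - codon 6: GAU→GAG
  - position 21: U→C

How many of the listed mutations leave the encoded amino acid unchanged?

Codon 1: AUG (Met) → AUA (Ile) — missense.
Codon 3: UUU (Phe) → UAU (Tyr) — missense.
Codon 4: UCG (Ser) → UUG (Leu) — missense.
Codon 5: CCU (Pro) → ACU (Thr) — missense.
Codon 6: GAU (Asp) → GAG (Glu) — missense.
Codon 7: AUU (Ile) → AUC (Ile) — synonymous.
Synonymous: 1 of 6.

1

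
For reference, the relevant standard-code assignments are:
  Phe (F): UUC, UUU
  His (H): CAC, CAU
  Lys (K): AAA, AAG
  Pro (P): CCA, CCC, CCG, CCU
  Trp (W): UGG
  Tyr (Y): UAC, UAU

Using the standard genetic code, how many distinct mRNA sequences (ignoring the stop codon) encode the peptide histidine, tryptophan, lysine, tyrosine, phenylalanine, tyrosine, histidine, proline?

His: 2 codons.
Trp: 1 codon.
Lys: 2 codons.
Tyr: 2 codons.
Phe: 2 codons.
Tyr: 2 codons.
His: 2 codons.
Pro: 4 codons.
2 × 1 × 2 × 2 × 2 × 2 × 2 × 4 = 256.

256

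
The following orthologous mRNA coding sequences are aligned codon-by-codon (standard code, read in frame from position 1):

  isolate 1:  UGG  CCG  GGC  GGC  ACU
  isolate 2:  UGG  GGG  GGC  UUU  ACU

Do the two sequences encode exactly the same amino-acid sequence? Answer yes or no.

Codon 1: UGG Trp / UGG Trp — identical.
Codon 2: CCG Pro / GGG Gly — nonsynonymous.
Codon 3: GGC Gly / GGC Gly — identical.
Codon 4: GGC Gly / UUU Phe — nonsynonymous.
Codon 5: ACU Thr / ACU Thr — identical.
Nonsynonymous differences: 2 → different protein.

no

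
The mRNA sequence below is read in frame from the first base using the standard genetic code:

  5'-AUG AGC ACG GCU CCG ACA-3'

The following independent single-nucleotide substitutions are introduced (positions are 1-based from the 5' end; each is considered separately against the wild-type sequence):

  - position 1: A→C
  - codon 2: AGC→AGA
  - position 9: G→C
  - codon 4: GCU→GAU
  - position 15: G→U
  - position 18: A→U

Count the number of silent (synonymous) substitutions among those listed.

Codon 1: AUG (Met) → CUG (Leu) — missense.
Codon 2: AGC (Ser) → AGA (Arg) — missense.
Codon 3: ACG (Thr) → ACC (Thr) — synonymous.
Codon 4: GCU (Ala) → GAU (Asp) — missense.
Codon 5: CCG (Pro) → CCU (Pro) — synonymous.
Codon 6: ACA (Thr) → ACU (Thr) — synonymous.
Synonymous: 3 of 6.

3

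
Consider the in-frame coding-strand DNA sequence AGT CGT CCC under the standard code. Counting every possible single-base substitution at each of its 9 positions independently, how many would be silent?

Codon 1 (AGT, Ser): 1 synonymous substitution.
Codon 2 (CGT, Arg): 3 synonymous substitutions.
Codon 3 (CCC, Pro): 3 synonymous substitutions.
Total: 1 + 3 + 3 = 7.

7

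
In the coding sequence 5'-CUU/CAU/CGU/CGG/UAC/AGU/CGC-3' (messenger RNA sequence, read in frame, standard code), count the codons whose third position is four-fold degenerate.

Codon 1 CUU (Leu): third position 4-fold.
Codon 2 CAU (His): third position 2-fold.
Codon 3 CGU (Arg): third position 4-fold.
Codon 4 CGG (Arg): third position 4-fold.
Codon 5 UAC (Tyr): third position 2-fold.
Codon 6 AGU (Ser): third position 2-fold.
Codon 7 CGC (Arg): third position 4-fold.
Four-fold degenerate third positions: 4.

4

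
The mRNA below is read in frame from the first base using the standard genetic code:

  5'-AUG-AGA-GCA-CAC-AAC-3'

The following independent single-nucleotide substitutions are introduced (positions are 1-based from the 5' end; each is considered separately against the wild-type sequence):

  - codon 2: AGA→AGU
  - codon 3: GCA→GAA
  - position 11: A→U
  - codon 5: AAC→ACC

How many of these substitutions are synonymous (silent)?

0

Codon 2: AGA (Arg) → AGU (Ser) — missense.
Codon 3: GCA (Ala) → GAA (Glu) — missense.
Codon 4: CAC (His) → CUC (Leu) — missense.
Codon 5: AAC (Asn) → ACC (Thr) — missense.
Synonymous: 0 of 4.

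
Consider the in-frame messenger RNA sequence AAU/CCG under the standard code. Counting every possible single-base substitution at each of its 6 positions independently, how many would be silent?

Codon 1 (AAU, Asn): 1 synonymous substitution.
Codon 2 (CCG, Pro): 3 synonymous substitutions.
Total: 1 + 3 = 4.

4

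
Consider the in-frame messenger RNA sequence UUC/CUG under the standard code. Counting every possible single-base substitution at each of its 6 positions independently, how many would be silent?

Codon 1 (UUC, Phe): 1 synonymous substitution.
Codon 2 (CUG, Leu): 4 synonymous substitutions.
Total: 1 + 4 = 5.

5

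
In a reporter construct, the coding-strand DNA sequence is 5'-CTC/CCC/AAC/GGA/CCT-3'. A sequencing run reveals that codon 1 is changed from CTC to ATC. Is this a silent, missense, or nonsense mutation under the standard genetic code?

Position 1 falls in codon 1: CTC → Leu.
After the substitution the codon is ATC → Ile.
Leu ≠ Ile, so this is a missense mutation.

missense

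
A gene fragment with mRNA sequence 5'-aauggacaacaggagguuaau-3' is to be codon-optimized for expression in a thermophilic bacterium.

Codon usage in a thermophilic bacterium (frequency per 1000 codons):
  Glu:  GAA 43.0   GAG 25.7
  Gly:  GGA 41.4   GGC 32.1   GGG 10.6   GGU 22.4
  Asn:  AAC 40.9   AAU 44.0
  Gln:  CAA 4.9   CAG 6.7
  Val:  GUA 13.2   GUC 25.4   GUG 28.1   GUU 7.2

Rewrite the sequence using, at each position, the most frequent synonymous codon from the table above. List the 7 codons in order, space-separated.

Codon 1 (Asn): best is AAU at 44.0.
Codon 2 (Gly): best is GGA at 41.4.
Codon 3 (Gln): best is CAG at 6.7.
Codon 4 (Gln): best is CAG at 6.7.
Codon 5 (Glu): best is GAA at 43.0.
Codon 6 (Val): best is GUG at 28.1.
Codon 7 (Asn): best is AAU at 44.0.

AAU GGA CAG CAG GAA GUG AAU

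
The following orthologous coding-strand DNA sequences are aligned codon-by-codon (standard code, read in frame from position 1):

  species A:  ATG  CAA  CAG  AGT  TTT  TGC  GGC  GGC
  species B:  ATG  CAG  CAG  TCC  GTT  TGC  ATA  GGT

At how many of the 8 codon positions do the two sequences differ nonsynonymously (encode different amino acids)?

Codon 1: ATG Met / ATG Met — identical.
Codon 2: CAA Gln / CAG Gln — synonymous.
Codon 3: CAG Gln / CAG Gln — identical.
Codon 4: AGT Ser / TCC Ser — synonymous.
Codon 5: TTT Phe / GTT Val — nonsynonymous.
Codon 6: TGC Cys / TGC Cys — identical.
Codon 7: GGC Gly / ATA Ile — nonsynonymous.
Codon 8: GGC Gly / GGT Gly — synonymous.
Nonsynonymous differences: 2.

2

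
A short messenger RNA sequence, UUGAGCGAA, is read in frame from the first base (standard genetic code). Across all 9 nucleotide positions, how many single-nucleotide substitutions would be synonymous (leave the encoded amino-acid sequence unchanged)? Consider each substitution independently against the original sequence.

Codon 1 (UUG, Leu): 2 synonymous substitutions.
Codon 2 (AGC, Ser): 1 synonymous substitution.
Codon 3 (GAA, Glu): 1 synonymous substitution.
Total: 2 + 1 + 1 = 4.

4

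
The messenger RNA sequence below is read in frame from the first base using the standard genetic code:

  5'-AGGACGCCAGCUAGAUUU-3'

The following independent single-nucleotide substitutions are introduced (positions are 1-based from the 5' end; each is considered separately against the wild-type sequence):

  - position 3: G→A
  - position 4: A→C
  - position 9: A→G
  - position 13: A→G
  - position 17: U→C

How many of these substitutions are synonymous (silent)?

2

Codon 1: AGG (Arg) → AGA (Arg) — synonymous.
Codon 2: ACG (Thr) → CCG (Pro) — missense.
Codon 3: CCA (Pro) → CCG (Pro) — synonymous.
Codon 5: AGA (Arg) → GGA (Gly) — missense.
Codon 6: UUU (Phe) → UCU (Ser) — missense.
Synonymous: 2 of 5.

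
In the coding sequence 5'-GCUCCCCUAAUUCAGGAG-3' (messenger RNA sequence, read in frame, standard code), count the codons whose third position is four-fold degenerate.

Codon 1 GCU (Ala): third position 4-fold.
Codon 2 CCC (Pro): third position 4-fold.
Codon 3 CUA (Leu): third position 4-fold.
Codon 4 AUU (Ile): third position 3-fold.
Codon 5 CAG (Gln): third position 2-fold.
Codon 6 GAG (Glu): third position 2-fold.
Four-fold degenerate third positions: 3.

3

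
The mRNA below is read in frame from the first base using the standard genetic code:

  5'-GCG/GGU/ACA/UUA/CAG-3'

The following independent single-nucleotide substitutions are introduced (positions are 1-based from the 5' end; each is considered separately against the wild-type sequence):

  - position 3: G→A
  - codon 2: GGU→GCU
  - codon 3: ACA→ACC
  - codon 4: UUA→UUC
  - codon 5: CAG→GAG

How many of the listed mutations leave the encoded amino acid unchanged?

Codon 1: GCG (Ala) → GCA (Ala) — synonymous.
Codon 2: GGU (Gly) → GCU (Ala) — missense.
Codon 3: ACA (Thr) → ACC (Thr) — synonymous.
Codon 4: UUA (Leu) → UUC (Phe) — missense.
Codon 5: CAG (Gln) → GAG (Glu) — missense.
Synonymous: 2 of 5.

2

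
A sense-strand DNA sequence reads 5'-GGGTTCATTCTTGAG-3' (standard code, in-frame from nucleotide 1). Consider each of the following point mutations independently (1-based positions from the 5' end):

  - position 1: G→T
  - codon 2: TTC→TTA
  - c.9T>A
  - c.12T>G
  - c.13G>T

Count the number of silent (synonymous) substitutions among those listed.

2

Codon 1: GGG (Gly) → TGG (Trp) — missense.
Codon 2: TTC (Phe) → TTA (Leu) — missense.
Codon 3: ATT (Ile) → ATA (Ile) — synonymous.
Codon 4: CTT (Leu) → CTG (Leu) — synonymous.
Codon 5: GAG (Glu) → TAG (Stop) — nonsense.
Synonymous: 2 of 5.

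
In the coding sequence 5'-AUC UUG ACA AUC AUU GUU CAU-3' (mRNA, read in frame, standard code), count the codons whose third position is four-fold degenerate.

Codon 1 AUC (Ile): third position 3-fold.
Codon 2 UUG (Leu): third position 2-fold.
Codon 3 ACA (Thr): third position 4-fold.
Codon 4 AUC (Ile): third position 3-fold.
Codon 5 AUU (Ile): third position 3-fold.
Codon 6 GUU (Val): third position 4-fold.
Codon 7 CAU (His): third position 2-fold.
Four-fold degenerate third positions: 2.

2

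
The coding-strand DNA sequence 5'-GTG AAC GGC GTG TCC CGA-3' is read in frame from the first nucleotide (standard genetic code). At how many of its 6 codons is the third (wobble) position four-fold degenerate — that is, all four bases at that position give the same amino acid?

5

Codon 1 GTG (Val): third position 4-fold.
Codon 2 AAC (Asn): third position 2-fold.
Codon 3 GGC (Gly): third position 4-fold.
Codon 4 GTG (Val): third position 4-fold.
Codon 5 TCC (Ser): third position 4-fold.
Codon 6 CGA (Arg): third position 4-fold.
Four-fold degenerate third positions: 5.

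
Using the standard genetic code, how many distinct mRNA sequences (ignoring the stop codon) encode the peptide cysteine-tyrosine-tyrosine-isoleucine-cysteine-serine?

Cys: 2 codons.
Tyr: 2 codons.
Tyr: 2 codons.
Ile: 3 codons.
Cys: 2 codons.
Ser: 6 codons.
2 × 2 × 2 × 3 × 2 × 6 = 288.

288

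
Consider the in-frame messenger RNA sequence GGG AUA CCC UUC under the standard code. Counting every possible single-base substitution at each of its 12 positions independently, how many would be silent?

9

Codon 1 (GGG, Gly): 3 synonymous substitutions.
Codon 2 (AUA, Ile): 2 synonymous substitutions.
Codon 3 (CCC, Pro): 3 synonymous substitutions.
Codon 4 (UUC, Phe): 1 synonymous substitution.
Total: 3 + 2 + 3 + 1 = 9.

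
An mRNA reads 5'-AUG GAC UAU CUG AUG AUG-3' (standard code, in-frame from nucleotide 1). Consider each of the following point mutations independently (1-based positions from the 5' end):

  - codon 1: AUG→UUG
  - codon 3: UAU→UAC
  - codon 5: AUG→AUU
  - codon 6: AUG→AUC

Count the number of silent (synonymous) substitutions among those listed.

Codon 1: AUG (Met) → UUG (Leu) — missense.
Codon 3: UAU (Tyr) → UAC (Tyr) — synonymous.
Codon 5: AUG (Met) → AUU (Ile) — missense.
Codon 6: AUG (Met) → AUC (Ile) — missense.
Synonymous: 1 of 4.

1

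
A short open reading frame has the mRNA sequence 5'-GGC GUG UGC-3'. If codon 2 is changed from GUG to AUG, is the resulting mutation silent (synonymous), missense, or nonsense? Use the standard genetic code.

missense

Position 4 falls in codon 2: GUG → Val.
After the substitution the codon is AUG → Met.
Val ≠ Met, so this is a missense mutation.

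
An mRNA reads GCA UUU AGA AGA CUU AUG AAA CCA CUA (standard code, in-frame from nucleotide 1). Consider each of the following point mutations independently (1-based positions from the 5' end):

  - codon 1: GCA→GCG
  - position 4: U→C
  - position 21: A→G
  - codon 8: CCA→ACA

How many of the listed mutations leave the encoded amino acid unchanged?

Codon 1: GCA (Ala) → GCG (Ala) — synonymous.
Codon 2: UUU (Phe) → CUU (Leu) — missense.
Codon 7: AAA (Lys) → AAG (Lys) — synonymous.
Codon 8: CCA (Pro) → ACA (Thr) — missense.
Synonymous: 2 of 4.

2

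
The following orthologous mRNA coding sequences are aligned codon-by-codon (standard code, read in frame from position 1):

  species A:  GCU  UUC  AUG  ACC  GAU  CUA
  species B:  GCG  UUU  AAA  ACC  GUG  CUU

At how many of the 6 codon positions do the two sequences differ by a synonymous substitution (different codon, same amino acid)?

Codon 1: GCU Ala / GCG Ala — synonymous.
Codon 2: UUC Phe / UUU Phe — synonymous.
Codon 3: AUG Met / AAA Lys — nonsynonymous.
Codon 4: ACC Thr / ACC Thr — identical.
Codon 5: GAU Asp / GUG Val — nonsynonymous.
Codon 6: CUA Leu / CUU Leu — synonymous.
Synonymous differences: 3.

3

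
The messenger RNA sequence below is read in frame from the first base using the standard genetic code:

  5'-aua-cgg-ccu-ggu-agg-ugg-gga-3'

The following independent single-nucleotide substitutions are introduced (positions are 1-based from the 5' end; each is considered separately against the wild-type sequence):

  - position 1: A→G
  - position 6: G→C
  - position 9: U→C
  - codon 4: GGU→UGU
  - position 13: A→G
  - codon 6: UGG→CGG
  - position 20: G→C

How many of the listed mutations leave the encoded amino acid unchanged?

Codon 1: AUA (Ile) → GUA (Val) — missense.
Codon 2: CGG (Arg) → CGC (Arg) — synonymous.
Codon 3: CCU (Pro) → CCC (Pro) — synonymous.
Codon 4: GGU (Gly) → UGU (Cys) — missense.
Codon 5: AGG (Arg) → GGG (Gly) — missense.
Codon 6: UGG (Trp) → CGG (Arg) — missense.
Codon 7: GGA (Gly) → GCA (Ala) — missense.
Synonymous: 2 of 7.

2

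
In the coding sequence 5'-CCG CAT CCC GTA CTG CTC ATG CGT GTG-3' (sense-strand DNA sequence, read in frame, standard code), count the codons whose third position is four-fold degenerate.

Codon 1 CCG (Pro): third position 4-fold.
Codon 2 CAT (His): third position 2-fold.
Codon 3 CCC (Pro): third position 4-fold.
Codon 4 GTA (Val): third position 4-fold.
Codon 5 CTG (Leu): third position 4-fold.
Codon 6 CTC (Leu): third position 4-fold.
Codon 7 ATG (Met): third position 1-fold.
Codon 8 CGT (Arg): third position 4-fold.
Codon 9 GTG (Val): third position 4-fold.
Four-fold degenerate third positions: 7.

7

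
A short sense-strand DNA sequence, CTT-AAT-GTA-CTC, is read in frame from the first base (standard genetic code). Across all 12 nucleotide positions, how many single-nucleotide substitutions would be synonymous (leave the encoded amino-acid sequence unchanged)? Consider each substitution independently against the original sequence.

Codon 1 (CTT, Leu): 3 synonymous substitutions.
Codon 2 (AAT, Asn): 1 synonymous substitution.
Codon 3 (GTA, Val): 3 synonymous substitutions.
Codon 4 (CTC, Leu): 3 synonymous substitutions.
Total: 3 + 1 + 3 + 3 = 10.

10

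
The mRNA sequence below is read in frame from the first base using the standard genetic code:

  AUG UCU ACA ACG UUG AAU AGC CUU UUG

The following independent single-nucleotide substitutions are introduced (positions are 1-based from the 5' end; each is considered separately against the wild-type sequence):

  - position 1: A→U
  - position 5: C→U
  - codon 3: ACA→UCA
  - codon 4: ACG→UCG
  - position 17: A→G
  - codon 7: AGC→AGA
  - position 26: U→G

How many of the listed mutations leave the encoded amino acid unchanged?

0

Codon 1: AUG (Met) → UUG (Leu) — missense.
Codon 2: UCU (Ser) → UUU (Phe) — missense.
Codon 3: ACA (Thr) → UCA (Ser) — missense.
Codon 4: ACG (Thr) → UCG (Ser) — missense.
Codon 6: AAU (Asn) → AGU (Ser) — missense.
Codon 7: AGC (Ser) → AGA (Arg) — missense.
Codon 9: UUG (Leu) → UGG (Trp) — missense.
Synonymous: 0 of 7.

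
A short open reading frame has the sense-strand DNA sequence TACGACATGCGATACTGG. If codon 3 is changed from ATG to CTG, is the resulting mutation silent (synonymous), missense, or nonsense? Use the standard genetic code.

missense

Position 7 falls in codon 3: ATG → Met.
After the substitution the codon is CTG → Leu.
Met ≠ Leu, so this is a missense mutation.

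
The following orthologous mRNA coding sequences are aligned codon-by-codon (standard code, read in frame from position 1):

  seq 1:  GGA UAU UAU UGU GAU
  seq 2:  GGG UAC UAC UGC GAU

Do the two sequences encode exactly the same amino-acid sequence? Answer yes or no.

yes

Codon 1: GGA Gly / GGG Gly — synonymous.
Codon 2: UAU Tyr / UAC Tyr — synonymous.
Codon 3: UAU Tyr / UAC Tyr — synonymous.
Codon 4: UGU Cys / UGC Cys — synonymous.
Codon 5: GAU Asp / GAU Asp — identical.
Nonsynonymous differences: 0 → same protein.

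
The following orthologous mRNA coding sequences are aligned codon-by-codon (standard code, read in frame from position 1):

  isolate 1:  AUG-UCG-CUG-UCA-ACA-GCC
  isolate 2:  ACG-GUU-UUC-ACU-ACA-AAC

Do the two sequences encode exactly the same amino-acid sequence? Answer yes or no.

Codon 1: AUG Met / ACG Thr — nonsynonymous.
Codon 2: UCG Ser / GUU Val — nonsynonymous.
Codon 3: CUG Leu / UUC Phe — nonsynonymous.
Codon 4: UCA Ser / ACU Thr — nonsynonymous.
Codon 5: ACA Thr / ACA Thr — identical.
Codon 6: GCC Ala / AAC Asn — nonsynonymous.
Nonsynonymous differences: 5 → different protein.

no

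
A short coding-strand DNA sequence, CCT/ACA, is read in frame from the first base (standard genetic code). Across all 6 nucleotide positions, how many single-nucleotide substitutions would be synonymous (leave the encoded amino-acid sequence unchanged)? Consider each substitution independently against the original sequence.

6

Codon 1 (CCT, Pro): 3 synonymous substitutions.
Codon 2 (ACA, Thr): 3 synonymous substitutions.
Total: 3 + 3 = 6.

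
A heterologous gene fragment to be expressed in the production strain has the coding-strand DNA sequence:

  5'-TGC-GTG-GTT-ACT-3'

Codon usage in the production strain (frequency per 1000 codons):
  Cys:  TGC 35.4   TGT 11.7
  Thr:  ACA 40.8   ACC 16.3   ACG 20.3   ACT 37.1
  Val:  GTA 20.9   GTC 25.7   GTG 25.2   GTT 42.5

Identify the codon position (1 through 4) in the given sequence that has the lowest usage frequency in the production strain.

Codon 1 TGC (Cys): 35.4 per 1000.
Codon 2 GTG (Val): 25.2 per 1000.
Codon 3 GTT (Val): 42.5 per 1000.
Codon 4 ACT (Thr): 37.1 per 1000.
Lowest frequency is 25.2 at codon 2.

2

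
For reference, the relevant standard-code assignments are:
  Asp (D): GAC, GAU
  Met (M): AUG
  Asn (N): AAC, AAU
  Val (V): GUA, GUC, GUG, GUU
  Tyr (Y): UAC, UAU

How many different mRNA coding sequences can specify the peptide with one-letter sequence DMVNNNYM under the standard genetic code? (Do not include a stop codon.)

128

Asp: 2 codons.
Met: 1 codon.
Val: 4 codons.
Asn: 2 codons.
Asn: 2 codons.
Asn: 2 codons.
Tyr: 2 codons.
Met: 1 codon.
2 × 1 × 4 × 2 × 2 × 2 × 2 × 1 = 128.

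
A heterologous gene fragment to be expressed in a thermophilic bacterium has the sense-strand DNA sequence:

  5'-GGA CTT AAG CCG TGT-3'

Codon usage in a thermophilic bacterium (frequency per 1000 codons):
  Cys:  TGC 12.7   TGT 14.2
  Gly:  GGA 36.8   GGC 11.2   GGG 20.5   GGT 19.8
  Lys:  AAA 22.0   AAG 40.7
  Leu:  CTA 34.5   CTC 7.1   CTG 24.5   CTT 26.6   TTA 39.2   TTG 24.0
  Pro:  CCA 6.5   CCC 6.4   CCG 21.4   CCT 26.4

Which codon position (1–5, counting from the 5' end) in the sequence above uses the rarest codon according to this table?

Codon 1 GGA (Gly): 36.8 per 1000.
Codon 2 CTT (Leu): 26.6 per 1000.
Codon 3 AAG (Lys): 40.7 per 1000.
Codon 4 CCG (Pro): 21.4 per 1000.
Codon 5 TGT (Cys): 14.2 per 1000.
Lowest frequency is 14.2 at codon 5.

5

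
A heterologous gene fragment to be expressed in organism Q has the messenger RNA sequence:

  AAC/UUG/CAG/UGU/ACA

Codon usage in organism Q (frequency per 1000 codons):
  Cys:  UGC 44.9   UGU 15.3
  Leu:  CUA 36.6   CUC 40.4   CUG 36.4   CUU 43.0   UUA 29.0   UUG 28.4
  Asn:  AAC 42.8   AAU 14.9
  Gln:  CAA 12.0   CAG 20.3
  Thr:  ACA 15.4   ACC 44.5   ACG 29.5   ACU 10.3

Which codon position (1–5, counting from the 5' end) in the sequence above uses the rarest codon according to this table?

Codon 1 AAC (Asn): 42.8 per 1000.
Codon 2 UUG (Leu): 28.4 per 1000.
Codon 3 CAG (Gln): 20.3 per 1000.
Codon 4 UGU (Cys): 15.3 per 1000.
Codon 5 ACA (Thr): 15.4 per 1000.
Lowest frequency is 15.3 at codon 4.

4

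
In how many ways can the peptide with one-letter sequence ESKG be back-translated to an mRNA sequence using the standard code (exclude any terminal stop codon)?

96

Glu: 2 codons.
Ser: 6 codons.
Lys: 2 codons.
Gly: 4 codons.
2 × 6 × 2 × 4 = 96.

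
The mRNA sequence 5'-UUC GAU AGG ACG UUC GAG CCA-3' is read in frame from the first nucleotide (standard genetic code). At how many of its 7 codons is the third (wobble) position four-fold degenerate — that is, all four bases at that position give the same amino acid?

2

Codon 1 UUC (Phe): third position 2-fold.
Codon 2 GAU (Asp): third position 2-fold.
Codon 3 AGG (Arg): third position 2-fold.
Codon 4 ACG (Thr): third position 4-fold.
Codon 5 UUC (Phe): third position 2-fold.
Codon 6 GAG (Glu): third position 2-fold.
Codon 7 CCA (Pro): third position 4-fold.
Four-fold degenerate third positions: 2.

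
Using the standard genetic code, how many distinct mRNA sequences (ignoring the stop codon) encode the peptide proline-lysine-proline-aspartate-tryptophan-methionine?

Pro: 4 codons.
Lys: 2 codons.
Pro: 4 codons.
Asp: 2 codons.
Trp: 1 codon.
Met: 1 codon.
4 × 2 × 4 × 2 × 1 × 1 = 64.

64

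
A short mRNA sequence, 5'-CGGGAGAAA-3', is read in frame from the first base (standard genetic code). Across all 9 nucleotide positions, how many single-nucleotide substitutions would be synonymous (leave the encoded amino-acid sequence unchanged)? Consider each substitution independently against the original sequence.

6

Codon 1 (CGG, Arg): 4 synonymous substitutions.
Codon 2 (GAG, Glu): 1 synonymous substitution.
Codon 3 (AAA, Lys): 1 synonymous substitution.
Total: 4 + 1 + 1 = 6.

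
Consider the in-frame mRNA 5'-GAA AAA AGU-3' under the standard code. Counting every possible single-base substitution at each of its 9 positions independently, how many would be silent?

3

Codon 1 (GAA, Glu): 1 synonymous substitution.
Codon 2 (AAA, Lys): 1 synonymous substitution.
Codon 3 (AGU, Ser): 1 synonymous substitution.
Total: 1 + 1 + 1 = 3.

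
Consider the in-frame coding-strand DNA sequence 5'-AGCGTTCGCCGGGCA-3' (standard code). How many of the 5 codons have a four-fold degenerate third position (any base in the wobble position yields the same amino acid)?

Codon 1 AGC (Ser): third position 2-fold.
Codon 2 GTT (Val): third position 4-fold.
Codon 3 CGC (Arg): third position 4-fold.
Codon 4 CGG (Arg): third position 4-fold.
Codon 5 GCA (Ala): third position 4-fold.
Four-fold degenerate third positions: 4.

4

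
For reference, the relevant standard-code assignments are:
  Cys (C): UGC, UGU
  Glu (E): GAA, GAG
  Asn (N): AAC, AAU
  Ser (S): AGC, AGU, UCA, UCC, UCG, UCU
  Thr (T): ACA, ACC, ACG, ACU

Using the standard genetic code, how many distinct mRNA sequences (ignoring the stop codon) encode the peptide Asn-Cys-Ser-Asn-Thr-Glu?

Asn: 2 codons.
Cys: 2 codons.
Ser: 6 codons.
Asn: 2 codons.
Thr: 4 codons.
Glu: 2 codons.
2 × 2 × 6 × 2 × 4 × 2 = 384.

384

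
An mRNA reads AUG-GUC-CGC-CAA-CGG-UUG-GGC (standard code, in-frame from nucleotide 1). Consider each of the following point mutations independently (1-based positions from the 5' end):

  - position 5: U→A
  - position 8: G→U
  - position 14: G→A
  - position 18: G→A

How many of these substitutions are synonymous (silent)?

Codon 2: GUC (Val) → GAC (Asp) — missense.
Codon 3: CGC (Arg) → CUC (Leu) — missense.
Codon 5: CGG (Arg) → CAG (Gln) — missense.
Codon 6: UUG (Leu) → UUA (Leu) — synonymous.
Synonymous: 1 of 4.

1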